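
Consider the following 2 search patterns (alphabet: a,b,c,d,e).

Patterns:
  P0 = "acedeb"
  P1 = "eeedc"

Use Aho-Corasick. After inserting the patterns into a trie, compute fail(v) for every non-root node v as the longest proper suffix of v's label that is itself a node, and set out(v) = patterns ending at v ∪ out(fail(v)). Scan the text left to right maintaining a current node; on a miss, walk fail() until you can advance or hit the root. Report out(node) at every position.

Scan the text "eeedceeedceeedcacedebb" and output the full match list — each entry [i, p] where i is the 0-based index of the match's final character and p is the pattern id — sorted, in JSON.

Build:
Trie (insert patterns):
  n0 'ε': a→1 e→7
  n1 'a': c→2
  n2 'ac': e→3
  n3 'ace': d→4
  n4 'aced': e→5
  n5 'acede': b→6
  n6 'acedeb': ·  [P0 ends]
  n7 'e': e→8
  n8 'ee': e→9
  n9 'eee': d→10
  n10 'eeed': c→11
  n11 'eeedc': ·  [P1 ends]

Failure links (BFS by depth):
  n1('a'): parent n0 fail=0; on 'a' 0 → fail=0;  out ∅∪∅=∅
  n7('e'): parent n0 fail=0; on 'e' 0 → fail=0;  out ∅∪∅=∅
  n2('ac'): parent n1 fail=0; on 'c' 0 → fail=0;  out ∅∪∅=∅
  n8('ee'): parent n7 fail=0; on 'e' 0 → fail=7;  out ∅∪∅=∅
  n3('ace'): parent n2 fail=0; on 'e' 0 → fail=7;  out ∅∪∅=∅
  n9('eee'): parent n8 fail=7; on 'e' 7 → fail=8;  out ∅∪∅=∅
  n4('aced'): parent n3 fail=7; on 'd' 7→0 → fail=0;  out ∅∪∅=∅
  n10('eeed'): parent n9 fail=8; on 'd' 8→7→0 → fail=0;  out ∅∪∅=∅
  n5('acede'): parent n4 fail=0; on 'e' 0 → fail=7;  out ∅∪∅=∅
  n11('eeedc'): parent n10 fail=0; on 'c' 0 → fail=0;  out {1}∪∅={1}
  n6('acedeb'): parent n5 fail=7; on 'b' 7→0 → fail=0;  out {0}∪∅={0}

Text stream:
[0] read 'e'  n0⇒n7
[1] read 'e'  n7⇒n8
[2] read 'e'  n8⇒n9
[3] read 'd'  n9⇒n10
[4] read 'c'  n10⇒n11  → match P1@[0:4]
[5] read 'e'  n11⇒n7 ·f
[6] read 'e'  n7⇒n8
[7] read 'e'  n8⇒n9
[8] read 'd'  n9⇒n10
[9] read 'c'  n10⇒n11  → match P1@[5:9]
[10] read 'e'  n11⇒n7 ·f
[11] read 'e'  n7⇒n8
[12] read 'e'  n8⇒n9
[13] read 'd'  n9⇒n10
[14] read 'c'  n10⇒n11  → match P1@[10:14]
[15] read 'a'  n11⇒n1 ·f
[16] read 'c'  n1⇒n2
[17] read 'e'  n2⇒n3
[18] read 'd'  n3⇒n4
[19] read 'e'  n4⇒n5
[20] read 'b'  n5⇒n6  → match P0@[15:20]
[21] read 'b'  n6⇒n0 ·f

Result: [[4,1],[9,1],[14,1],[20,0]]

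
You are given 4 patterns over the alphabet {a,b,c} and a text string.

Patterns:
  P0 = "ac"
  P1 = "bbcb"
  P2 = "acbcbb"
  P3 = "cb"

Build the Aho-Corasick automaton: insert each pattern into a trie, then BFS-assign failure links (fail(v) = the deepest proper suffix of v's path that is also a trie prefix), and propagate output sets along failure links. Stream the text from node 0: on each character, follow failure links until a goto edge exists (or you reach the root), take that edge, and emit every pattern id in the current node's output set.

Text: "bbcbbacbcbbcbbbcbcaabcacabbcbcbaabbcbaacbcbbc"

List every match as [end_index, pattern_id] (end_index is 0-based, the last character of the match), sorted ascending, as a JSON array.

Build:
Trie (insert patterns):
  0='ε' goto a→1 b→3 c→11
  1='a' goto c→2
  2='ac' goto b→7  ←P0
  3='b' goto b→4
  4='bb' goto c→5
  5='bbc' goto b→6
  6='bbcb' goto ·  ←P1
  7='acb' goto c→8
  8='acbc' goto b→9
  9='acbcb' goto b→10
  10='acbcbb' goto ·  ←P2
  11='c' goto b→12
  12='cb' goto ·  ←P3

BFS fail/out derivation:
  fail(1) 'a': from fail(0)=0 chase 'a': 0 ⇒ 0;  out=∅∪out(0)=∅
  fail(3) 'b': from fail(0)=0 chase 'b': 0 ⇒ 0;  out=∅∪out(0)=∅
  fail(11) 'c': from fail(0)=0 chase 'c': 0 ⇒ 0;  out=∅∪out(0)=∅
  fail(2) 'ac': from fail(1)=0 chase 'c': 0 ⇒ 11;  out={0}∪out(11)={0}
  fail(4) 'bb': from fail(3)=0 chase 'b': 0 ⇒ 3;  out=∅∪out(3)=∅
  fail(12) 'cb': from fail(11)=0 chase 'b': 0 ⇒ 3;  out={3}∪out(3)={3}
  fail(5) 'bbc': from fail(4)=3 chase 'c': 3→0 ⇒ 11;  out=∅∪out(11)=∅
  fail(7) 'acb': from fail(2)=11 chase 'b': 11 ⇒ 12;  out=∅∪out(12)={3}
  fail(6) 'bbcb': from fail(5)=11 chase 'b': 11 ⇒ 12;  out={1}∪out(12)={1,3}
  fail(8) 'acbc': from fail(7)=12 chase 'c': 12→3→0 ⇒ 11;  out=∅∪out(11)=∅
  fail(9) 'acbcb': from fail(8)=11 chase 'b': 11 ⇒ 12;  out=∅∪out(12)={3}
  fail(10) 'acbcbb': from fail(9)=12 chase 'b': 12→3 ⇒ 4;  out={2}∪out(4)={2}

Text stream:
[0] read 'b'  n0⇒n3
[1] read 'b'  n3⇒n4
[2] read 'c'  n4⇒n5
[3] read 'b'  n5⇒n6  ** P1@[0:3],P3@[2:3]
[4] read 'b'  n6⇒n4 (fail-walked)
[5] read 'a'  n4⇒n1 (fail-walked)
[6] read 'c'  n1⇒n2  ** P0@[5:6]
[7] read 'b'  n2⇒n7  ** P3@[6:7]
[8] read 'c'  n7⇒n8
[9] read 'b'  n8⇒n9  ** P3@[8:9]
[10] read 'b'  n9⇒n10  ** P2@[5:10]
[11] read 'c'  n10⇒n5 (fail-walked)
[12] read 'b'  n5⇒n6  ** P1@[9:12],P3@[11:12]
[13] read 'b'  n6⇒n4 (fail-walked)
[14] read 'b'  n4⇒n4 (fail-walked)
[15] read 'c'  n4⇒n5
[16] read 'b'  n5⇒n6  ** P1@[13:16],P3@[15:16]
[17] read 'c'  n6⇒n11 (fail-walked)
[18] read 'a'  n11⇒n1 (fail-walked)
[19] read 'a'  n1⇒n1 (fail-walked)
[20] read 'b'  n1⇒n3 (fail-walked)
[21] read 'c'  n3⇒n11 (fail-walked)
[22] read 'a'  n11⇒n1 (fail-walked)
[23] read 'c'  n1⇒n2  ** P0@[22:23]
[24] read 'a'  n2⇒n1 (fail-walked)
[25] read 'b'  n1⇒n3 (fail-walked)
[26] read 'b'  n3⇒n4
[27] read 'c'  n4⇒n5
[28] read 'b'  n5⇒n6  ** P1@[25:28],P3@[27:28]
[29] read 'c'  n6⇒n11 (fail-walked)
[30] read 'b'  n11⇒n12  ** P3@[29:30]
[31] read 'a'  n12⇒n1 (fail-walked)
[32] read 'a'  n1⇒n1 (fail-walked)
[33] read 'b'  n1⇒n3 (fail-walked)
[34] read 'b'  n3⇒n4
[35] read 'c'  n4⇒n5
[36] read 'b'  n5⇒n6  ** P1@[33:36],P3@[35:36]
[37] read 'a'  n6⇒n1 (fail-walked)
[38] read 'a'  n1⇒n1 (fail-walked)
[39] read 'c'  n1⇒n2  ** P0@[38:39]
[40] read 'b'  n2⇒n7  ** P3@[39:40]
[41] read 'c'  n7⇒n8
[42] read 'b'  n8⇒n9  ** P3@[41:42]
[43] read 'b'  n9⇒n10  ** P2@[38:43]
[44] read 'c'  n10⇒n5 (fail-walked)

Result: [[3,1],[3,3],[6,0],[7,3],[9,3],[10,2],[12,1],[12,3],[16,1],[16,3],[23,0],[28,1],[28,3],[30,3],[36,1],[36,3],[39,0],[40,3],[42,3],[43,2]]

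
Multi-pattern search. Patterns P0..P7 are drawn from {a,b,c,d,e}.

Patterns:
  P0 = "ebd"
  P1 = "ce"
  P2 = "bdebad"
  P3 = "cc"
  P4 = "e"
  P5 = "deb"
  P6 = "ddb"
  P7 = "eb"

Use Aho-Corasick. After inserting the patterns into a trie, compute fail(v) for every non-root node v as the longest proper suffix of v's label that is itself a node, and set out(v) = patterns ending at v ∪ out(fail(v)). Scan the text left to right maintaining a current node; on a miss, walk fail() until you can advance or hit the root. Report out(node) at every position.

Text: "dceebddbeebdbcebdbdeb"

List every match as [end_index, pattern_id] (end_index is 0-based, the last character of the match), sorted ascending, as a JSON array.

Build automaton:
Trie nodes:
  0='ε' goto b→6 c→4 d→13 e→1
  1='e' goto b→2  ←P4
  2='eb' goto d→3  ←P7
  3='ebd' goto ·  ←P0
  4='c' goto c→12 e→5
  5='ce' goto ·  ←P1
  6='b' goto d→7
  7='bd' goto e→8
  8='bde' goto b→9
  9='bdeb' goto a→10
  10='bdeba' goto d→11
  11='bdebad' goto ·  ←P2
  12='cc' goto ·  ←P3
  13='d' goto d→16 e→14
  14='de' goto b→15
  15='deb' goto ·  ←P5
  16='dd' goto b→17
  17='ddb' goto ·  ←P6

BFS fail/out derivation:
  n1('e'): parent n0 fail=0; on 'e' 0 → fail=0;  out {4}∪∅={4}
  n4('c'): parent n0 fail=0; on 'c' 0 → fail=0;  out ∅∪∅=∅
  n6('b'): parent n0 fail=0; on 'b' 0 → fail=0;  out ∅∪∅=∅
  n13('d'): parent n0 fail=0; on 'd' 0 → fail=0;  out ∅∪∅=∅
  n2('eb'): parent n1 fail=0; on 'b' 0 → fail=6;  out {7}∪∅={7}
  n5('ce'): parent n4 fail=0; on 'e' 0 → fail=1;  out {1}∪{4}={1,4}
  n7('bd'): parent n6 fail=0; on 'd' 0 → fail=13;  out ∅∪∅=∅
  n12('cc'): parent n4 fail=0; on 'c' 0 → fail=4;  out {3}∪∅={3}
  n14('de'): parent n13 fail=0; on 'e' 0 → fail=1;  out ∅∪{4}={4}
  n16('dd'): parent n13 fail=0; on 'd' 0 → fail=13;  out ∅∪∅=∅
  n3('ebd'): parent n2 fail=6; on 'd' 6 → fail=7;  out {0}∪∅={0}
  n8('bde'): parent n7 fail=13; on 'e' 13 → fail=14;  out ∅∪{4}={4}
  n15('deb'): parent n14 fail=1; on 'b' 1 → fail=2;  out {5}∪{7}={5,7}
  n17('ddb'): parent n16 fail=13; on 'b' 13→0 → fail=6;  out {6}∪∅={6}
  n9('bdeb'): parent n8 fail=14; on 'b' 14 → fail=15;  out ∅∪{5,7}={5,7}
  n10('bdeba'): parent n9 fail=15; on 'a' 15→2→6→0 → fail=0;  out ∅∪∅=∅
  n11('bdebad'): parent n10 fail=0; on 'd' 0 → fail=13;  out {2}∪∅={2}

Scan:
[0] read 'd'  n0⇒n13
[1] read 'c'  n13⇒n4 ·f
[2] read 'e'  n4⇒n5  emit P1@[1:2],P4@[2:2]
[3] read 'e'  n5⇒n1 ·f  emit P4@[3:3]
[4] read 'b'  n1⇒n2  emit P7@[3:4]
[5] read 'd'  n2⇒n3  emit P0@[3:5]
[6] read 'd'  n3⇒n16 ·f
[7] read 'b'  n16⇒n17  emit P6@[5:7]
[8] read 'e'  n17⇒n1 ·f  emit P4@[8:8]
[9] read 'e'  n1⇒n1 ·f  emit P4@[9:9]
[10] read 'b'  n1⇒n2  emit P7@[9:10]
[11] read 'd'  n2⇒n3  emit P0@[9:11]
[12] read 'b'  n3⇒n6 ·f
[13] read 'c'  n6⇒n4 ·f
[14] read 'e'  n4⇒n5  emit P1@[13:14],P4@[14:14]
[15] read 'b'  n5⇒n2 ·f  emit P7@[14:15]
[16] read 'd'  n2⇒n3  emit P0@[14:16]
[17] read 'b'  n3⇒n6 ·f
[18] read 'd'  n6⇒n7
[19] read 'e'  n7⇒n8  emit P4@[19:19]
[20] read 'b'  n8⇒n9  emit P5@[18:20],P7@[19:20]

Result: [[2,1],[2,4],[3,4],[4,7],[5,0],[7,6],[8,4],[9,4],[10,7],[11,0],[14,1],[14,4],[15,7],[16,0],[19,4],[20,5],[20,7]]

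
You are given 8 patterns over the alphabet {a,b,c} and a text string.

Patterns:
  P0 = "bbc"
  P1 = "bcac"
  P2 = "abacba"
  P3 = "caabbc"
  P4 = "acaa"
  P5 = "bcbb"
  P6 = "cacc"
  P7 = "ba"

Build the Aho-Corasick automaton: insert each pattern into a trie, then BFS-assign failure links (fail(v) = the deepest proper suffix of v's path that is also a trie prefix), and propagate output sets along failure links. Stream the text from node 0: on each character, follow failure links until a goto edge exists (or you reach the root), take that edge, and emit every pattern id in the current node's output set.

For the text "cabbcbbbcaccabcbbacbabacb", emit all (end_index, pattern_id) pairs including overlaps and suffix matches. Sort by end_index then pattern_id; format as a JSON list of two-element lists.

Build:
Trie (insert patterns):
  0='ε' goto a→7 b→1 c→13
  1='b' goto a→26 b→2 c→4
  2='bb' goto c→3
  3='bbc' goto ·  ←P0
  4='bc' goto a→5 b→22
  5='bca' goto c→6
  6='bcac' goto ·  ←P1
  7='a' goto b→8 c→19
  8='ab' goto a→9
  9='aba' goto c→10
  10='abac' goto b→11
  11='abacb' goto a→12
  12='abacba' goto ·  ←P2
  13='c' goto a→14
  14='ca' goto a→15 c→24
  15='caa' goto b→16
  16='caab' goto b→17
  17='caabb' goto c→18
  18='caabbc' goto ·  ←P3
  19='ac' goto a→20
  20='aca' goto a→21
  21='acaa' goto ·  ←P4
  22='bcb' goto b→23
  23='bcbb' goto ·  ←P5
  24='cac' goto c→25
  25='cacc' goto ·  ←P6
  26='ba' goto ·  ←P7

Failure links (BFS by depth):
  fail(1) 'b': from fail(0)=0 chase 'b': 0 ⇒ 0;  out=∅∪out(0)=∅
  fail(7) 'a': from fail(0)=0 chase 'a': 0 ⇒ 0;  out=∅∪out(0)=∅
  fail(13) 'c': from fail(0)=0 chase 'c': 0 ⇒ 0;  out=∅∪out(0)=∅
  fail(2) 'bb': from fail(1)=0 chase 'b': 0 ⇒ 1;  out=∅∪out(1)=∅
  fail(4) 'bc': from fail(1)=0 chase 'c': 0 ⇒ 13;  out=∅∪out(13)=∅
  fail(8) 'ab': from fail(7)=0 chase 'b': 0 ⇒ 1;  out=∅∪out(1)=∅
  fail(14) 'ca': from fail(13)=0 chase 'a': 0 ⇒ 7;  out=∅∪out(7)=∅
  fail(19) 'ac': from fail(7)=0 chase 'c': 0 ⇒ 13;  out=∅∪out(13)=∅
  fail(26) 'ba': from fail(1)=0 chase 'a': 0 ⇒ 7;  out={7}∪out(7)={7}
  fail(3) 'bbc': from fail(2)=1 chase 'c': 1 ⇒ 4;  out={0}∪out(4)={0}
  fail(5) 'bca': from fail(4)=13 chase 'a': 13 ⇒ 14;  out=∅∪out(14)=∅
  fail(9) 'aba': from fail(8)=1 chase 'a': 1 ⇒ 26;  out=∅∪out(26)={7}
  fail(15) 'caa': from fail(14)=7 chase 'a': 7→0 ⇒ 7;  out=∅∪out(7)=∅
  fail(20) 'aca': from fail(19)=13 chase 'a': 13 ⇒ 14;  out=∅∪out(14)=∅
  fail(22) 'bcb': from fail(4)=13 chase 'b': 13→0 ⇒ 1;  out=∅∪out(1)=∅
  fail(24) 'cac': from fail(14)=7 chase 'c': 7 ⇒ 19;  out=∅∪out(19)=∅
  fail(6) 'bcac': from fail(5)=14 chase 'c': 14 ⇒ 24;  out={1}∪out(24)={1}
  fail(10) 'abac': from fail(9)=26 chase 'c': 26→7 ⇒ 19;  out=∅∪out(19)=∅
  fail(16) 'caab': from fail(15)=7 chase 'b': 7 ⇒ 8;  out=∅∪out(8)=∅
  fail(21) 'acaa': from fail(20)=14 chase 'a': 14 ⇒ 15;  out={4}∪out(15)={4}
  fail(23) 'bcbb': from fail(22)=1 chase 'b': 1 ⇒ 2;  out={5}∪out(2)={5}
  fail(25) 'cacc': from fail(24)=19 chase 'c': 19→13→0 ⇒ 13;  out={6}∪out(13)={6}
  fail(11) 'abacb': from fail(10)=19 chase 'b': 19→13→0 ⇒ 1;  out=∅∪out(1)=∅
  fail(17) 'caabb': from fail(16)=8 chase 'b': 8→1 ⇒ 2;  out=∅∪out(2)=∅
  fail(12) 'abacba': from fail(11)=1 chase 'a': 1 ⇒ 26;  out={2}∪out(26)={2,7}
  fail(18) 'caabbc': from fail(17)=2 chase 'c': 2 ⇒ 3;  out={3}∪out(3)={0,3}

Run:
[0] read 'c'  n0⇒n13
[1] read 'a'  n13⇒n14
[2] read 'b'  n14⇒n8 (fail-walked)
[3] read 'b'  n8⇒n2 (fail-walked)
[4] read 'c'  n2⇒n3  ** P0@[2:4]
[5] read 'b'  n3⇒n22 (fail-walked)
[6] read 'b'  n22⇒n23  ** P5@[3:6]
[7] read 'b'  n23⇒n2 (fail-walked)
[8] read 'c'  n2⇒n3  ** P0@[6:8]
[9] read 'a'  n3⇒n5 (fail-walked)
[10] read 'c'  n5⇒n6  ** P1@[7:10]
[11] read 'c'  n6⇒n25 (fail-walked)  ** P6@[8:11]
[12] read 'a'  n25⇒n14 (fail-walked)
[13] read 'b'  n14⇒n8 (fail-walked)
[14] read 'c'  n8⇒n4 (fail-walked)
[15] read 'b'  n4⇒n22
[16] read 'b'  n22⇒n23  ** P5@[13:16]
[17] read 'a'  n23⇒n26 (fail-walked)  ** P7@[16:17]
[18] read 'c'  n26⇒n19 (fail-walked)
[19] read 'b'  n19⇒n1 (fail-walked)
[20] read 'a'  n1⇒n26  ** P7@[19:20]
[21] read 'b'  n26⇒n8 (fail-walked)
[22] read 'a'  n8⇒n9  ** P7@[21:22]
[23] read 'c'  n9⇒n10
[24] read 'b'  n10⇒n11

Matches: [[4,0],[6,5],[8,0],[10,1],[11,6],[16,5],[17,7],[20,7],[22,7]]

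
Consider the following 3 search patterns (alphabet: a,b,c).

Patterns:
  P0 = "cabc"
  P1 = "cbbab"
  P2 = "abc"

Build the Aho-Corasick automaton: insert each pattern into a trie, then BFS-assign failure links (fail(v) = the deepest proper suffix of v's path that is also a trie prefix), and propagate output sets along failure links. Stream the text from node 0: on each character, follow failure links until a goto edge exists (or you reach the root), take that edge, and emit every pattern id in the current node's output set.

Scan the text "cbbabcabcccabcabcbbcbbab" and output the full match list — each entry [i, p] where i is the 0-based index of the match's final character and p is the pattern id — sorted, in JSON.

Construct AC machine:
Trie (insert patterns):
  0='ε' goto a→9 c→1
  1='c' goto a→2 b→5
  2='ca' goto b→3
  3='cab' goto c→4
  4='cabc' goto ·  [P0 ends]
  5='cb' goto b→6
  6='cbb' goto a→7
  7='cbba' goto b→8
  8='cbbab' goto ·  [P1 ends]
  9='a' goto b→10
  10='ab' goto c→11
  11='abc' goto ·  [P2 ends]

Failure links (BFS by depth):
  n1('c'): parent n0 fail=0; on 'c' 0 → fail=0;  out ∅∪∅=∅
  n9('a'): parent n0 fail=0; on 'a' 0 → fail=0;  out ∅∪∅=∅
  n2('ca'): parent n1 fail=0; on 'a' 0 → fail=9;  out ∅∪∅=∅
  n5('cb'): parent n1 fail=0; on 'b' 0 → fail=0;  out ∅∪∅=∅
  n10('ab'): parent n9 fail=0; on 'b' 0 → fail=0;  out ∅∪∅=∅
  n3('cab'): parent n2 fail=9; on 'b' 9 → fail=10;  out ∅∪∅=∅
  n6('cbb'): parent n5 fail=0; on 'b' 0 → fail=0;  out ∅∪∅=∅
  n11('abc'): parent n10 fail=0; on 'c' 0 → fail=1;  out {2}∪∅={2}
  n4('cabc'): parent n3 fail=10; on 'c' 10 → fail=11;  out {0}∪{2}={0,2}
  n7('cbba'): parent n6 fail=0; on 'a' 0 → fail=9;  out ∅∪∅=∅
  n8('cbbab'): parent n7 fail=9; on 'b' 9 → fail=10;  out {1}∪∅={1}

Run:
[0] read 'c'  n0⇒n1
[1] read 'b'  n1⇒n5
[2] read 'b'  n5⇒n6
[3] read 'a'  n6⇒n7
[4] read 'b'  n7⇒n8  ** P1@[0:4]
[5] read 'c'  n8⇒n11 ·f  ** P2@[3:5]
[6] read 'a'  n11⇒n2 ·f
[7] read 'b'  n2⇒n3
[8] read 'c'  n3⇒n4  ** P0@[5:8],P2@[6:8]
[9] read 'c'  n4⇒n1 ·f
[10] read 'c'  n1⇒n1 ·f
[11] read 'a'  n1⇒n2
[12] read 'b'  n2⇒n3
[13] read 'c'  n3⇒n4  ** P0@[10:13],P2@[11:13]
[14] read 'a'  n4⇒n2 ·f
[15] read 'b'  n2⇒n3
[16] read 'c'  n3⇒n4  ** P0@[13:16],P2@[14:16]
[17] read 'b'  n4⇒n5 ·f
[18] read 'b'  n5⇒n6
[19] read 'c'  n6⇒n1 ·f
[20] read 'b'  n1⇒n5
[21] read 'b'  n5⇒n6
[22] read 'a'  n6⇒n7
[23] read 'b'  n7⇒n8  ** P1@[19:23]

All matches (sorted): [[4,1],[5,2],[8,0],[8,2],[13,0],[13,2],[16,0],[16,2],[23,1]]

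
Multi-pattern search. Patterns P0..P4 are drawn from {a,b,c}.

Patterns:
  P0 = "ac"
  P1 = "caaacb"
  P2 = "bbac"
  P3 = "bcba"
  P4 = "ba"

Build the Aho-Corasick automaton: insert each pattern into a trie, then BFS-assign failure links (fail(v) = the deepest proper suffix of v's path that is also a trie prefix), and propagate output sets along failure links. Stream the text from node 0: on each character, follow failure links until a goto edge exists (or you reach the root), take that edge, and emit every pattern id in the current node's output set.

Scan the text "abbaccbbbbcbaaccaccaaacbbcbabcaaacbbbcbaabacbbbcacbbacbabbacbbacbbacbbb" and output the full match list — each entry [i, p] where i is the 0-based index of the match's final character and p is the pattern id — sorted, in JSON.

Build automaton:
Trie (insert patterns):
  0='ε' goto a→1 b→9 c→3
  1='a' goto c→2
  2='ac' goto ·  ←P0
  3='c' goto a→4
  4='ca' goto a→5
  5='caa' goto a→6
  6='caaa' goto c→7
  7='caaac' goto b→8
  8='caaacb' goto ·  ←P1
  9='b' goto a→16 b→10 c→13
  10='bb' goto a→11
  11='bba' goto c→12
  12='bbac' goto ·  ←P2
  13='bc' goto b→14
  14='bcb' goto a→15
  15='bcba' goto ·  ←P3
  16='ba' goto ·  ←P4

BFS fail/out derivation:
  n1('a'): parent n0 fail=0; on 'a' 0 → fail=0;  out ∅∪∅=∅
  n3('c'): parent n0 fail=0; on 'c' 0 → fail=0;  out ∅∪∅=∅
  n9('b'): parent n0 fail=0; on 'b' 0 → fail=0;  out ∅∪∅=∅
  n2('ac'): parent n1 fail=0; on 'c' 0 → fail=3;  out {0}∪∅={0}
  n4('ca'): parent n3 fail=0; on 'a' 0 → fail=1;  out ∅∪∅=∅
  n10('bb'): parent n9 fail=0; on 'b' 0 → fail=9;  out ∅∪∅=∅
  n13('bc'): parent n9 fail=0; on 'c' 0 → fail=3;  out ∅∪∅=∅
  n16('ba'): parent n9 fail=0; on 'a' 0 → fail=1;  out {4}∪∅={4}
  n5('caa'): parent n4 fail=1; on 'a' 1→0 → fail=1;  out ∅∪∅=∅
  n11('bba'): parent n10 fail=9; on 'a' 9 → fail=16;  out ∅∪{4}={4}
  n14('bcb'): parent n13 fail=3; on 'b' 3→0 → fail=9;  out ∅∪∅=∅
  n6('caaa'): parent n5 fail=1; on 'a' 1→0 → fail=1;  out ∅∪∅=∅
  n12('bbac'): parent n11 fail=16; on 'c' 16→1 → fail=2;  out {2}∪{0}={0,2}
  n15('bcba'): parent n14 fail=9; on 'a' 9 → fail=16;  out {3}∪{4}={3,4}
  n7('caaac'): parent n6 fail=1; on 'c' 1 → fail=2;  out ∅∪{0}={0}
  n8('caaacb'): parent n7 fail=2; on 'b' 2→3→0 → fail=9;  out {1}∪∅={1}

Text stream:
pos 0 'a': at 1
pos 1 'b': at 9 ·f
pos 2 'b': at 10
pos 3 'a': at 11  ** P4@[2:3]
pos 4 'c': at 12  ** P0@[3:4],P2@[1:4]
pos 5 'c': at 3 ·f
pos 6 'b': at 9 ·f
pos 7 'b': at 10
pos 8 'b': at 10 ·f
pos 9 'b': at 10 ·f
pos 10 'c': at 13 ·f
pos 11 'b': at 14
pos 12 'a': at 15  ** P3@[9:12],P4@[11:12]
pos 13 'a': at 1 ·f
pos 14 'c': at 2  ** P0@[13:14]
pos 15 'c': at 3 ·f
pos 16 'a': at 4
pos 17 'c': at 2 ·f  ** P0@[16:17]
pos 18 'c': at 3 ·f
pos 19 'a': at 4
pos 20 'a': at 5
pos 21 'a': at 6
pos 22 'c': at 7  ** P0@[21:22]
pos 23 'b': at 8  ** P1@[18:23]
pos 24 'b': at 10 ·f
pos 25 'c': at 13 ·f
pos 26 'b': at 14
pos 27 'a': at 15  ** P3@[24:27],P4@[26:27]
pos 28 'b': at 9 ·f
pos 29 'c': at 13
pos 30 'a': at 4 ·f
pos 31 'a': at 5
pos 32 'a': at 6
pos 33 'c': at 7  ** P0@[32:33]
pos 34 'b': at 8  ** P1@[29:34]
pos 35 'b': at 10 ·f
pos 36 'b': at 10 ·f
pos 37 'c': at 13 ·f
pos 38 'b': at 14
pos 39 'a': at 15  ** P3@[36:39],P4@[38:39]
pos 40 'a': at 1 ·f
pos 41 'b': at 9 ·f
pos 42 'a': at 16  ** P4@[41:42]
pos 43 'c': at 2 ·f  ** P0@[42:43]
pos 44 'b': at 9 ·f
pos 45 'b': at 10
pos 46 'b': at 10 ·f
pos 47 'c': at 13 ·f
pos 48 'a': at 4 ·f
pos 49 'c': at 2 ·f  ** P0@[48:49]
pos 50 'b': at 9 ·f
pos 51 'b': at 10
pos 52 'a': at 11  ** P4@[51:52]
pos 53 'c': at 12  ** P0@[52:53],P2@[50:53]
pos 54 'b': at 9 ·f
pos 55 'a': at 16  ** P4@[54:55]
pos 56 'b': at 9 ·f
pos 57 'b': at 10
pos 58 'a': at 11  ** P4@[57:58]
pos 59 'c': at 12  ** P0@[58:59],P2@[56:59]
pos 60 'b': at 9 ·f
pos 61 'b': at 10
pos 62 'a': at 11  ** P4@[61:62]
pos 63 'c': at 12  ** P0@[62:63],P2@[60:63]
pos 64 'b': at 9 ·f
pos 65 'b': at 10
pos 66 'a': at 11  ** P4@[65:66]
pos 67 'c': at 12  ** P0@[66:67],P2@[64:67]
pos 68 'b': at 9 ·f
pos 69 'b': at 10
pos 70 'b': at 10 ·f

Result: [[3,4],[4,0],[4,2],[12,3],[12,4],[14,0],[17,0],[22,0],[23,1],[27,3],[27,4],[33,0],[34,1],[39,3],[39,4],[42,4],[43,0],[49,0],[52,4],[53,0],[53,2],[55,4],[58,4],[59,0],[59,2],[62,4],[63,0],[63,2],[66,4],[67,0],[67,2]]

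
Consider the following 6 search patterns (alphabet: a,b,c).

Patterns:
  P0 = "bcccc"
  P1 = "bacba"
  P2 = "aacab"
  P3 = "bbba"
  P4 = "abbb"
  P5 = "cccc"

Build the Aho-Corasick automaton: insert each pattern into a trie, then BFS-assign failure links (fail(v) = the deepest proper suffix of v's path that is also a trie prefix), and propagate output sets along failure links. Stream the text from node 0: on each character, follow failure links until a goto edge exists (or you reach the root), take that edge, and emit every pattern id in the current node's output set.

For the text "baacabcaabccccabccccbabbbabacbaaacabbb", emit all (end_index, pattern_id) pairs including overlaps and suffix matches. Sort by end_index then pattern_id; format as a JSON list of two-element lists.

Build automaton:
Trie nodes:
  0='ε' goto a→10 b→1 c→21
  1='b' goto a→6 b→15 c→2
  2='bc' goto c→3
  3='bcc' goto c→4
  4='bccc' goto c→5
  5='bcccc' goto ·  ←P0
  6='ba' goto c→7
  7='bac' goto b→8
  8='bacb' goto a→9
  9='bacba' goto ·  ←P1
  10='a' goto a→11 b→18
  11='aa' goto c→12
  12='aac' goto a→13
  13='aaca' goto b→14
  14='aacab' goto ·  ←P2
  15='bb' goto b→16
  16='bbb' goto a→17
  17='bbba' goto ·  ←P3
  18='ab' goto b→19
  19='abb' goto b→20
  20='abbb' goto ·  ←P4
  21='c' goto c→22
  22='cc' goto c→23
  23='ccc' goto c→24
  24='cccc' goto ·  ←P5

Failure links (BFS by depth):
  n1('b'): parent n0 fail=0; on 'b' 0 → fail=0;  out ∅∪∅=∅
  n10('a'): parent n0 fail=0; on 'a' 0 → fail=0;  out ∅∪∅=∅
  n21('c'): parent n0 fail=0; on 'c' 0 → fail=0;  out ∅∪∅=∅
  n2('bc'): parent n1 fail=0; on 'c' 0 → fail=21;  out ∅∪∅=∅
  n6('ba'): parent n1 fail=0; on 'a' 0 → fail=10;  out ∅∪∅=∅
  n11('aa'): parent n10 fail=0; on 'a' 0 → fail=10;  out ∅∪∅=∅
  n15('bb'): parent n1 fail=0; on 'b' 0 → fail=1;  out ∅∪∅=∅
  n18('ab'): parent n10 fail=0; on 'b' 0 → fail=1;  out ∅∪∅=∅
  n22('cc'): parent n21 fail=0; on 'c' 0 → fail=21;  out ∅∪∅=∅
  n3('bcc'): parent n2 fail=21; on 'c' 21 → fail=22;  out ∅∪∅=∅
  n7('bac'): parent n6 fail=10; on 'c' 10→0 → fail=21;  out ∅∪∅=∅
  n12('aac'): parent n11 fail=10; on 'c' 10→0 → fail=21;  out ∅∪∅=∅
  n16('bbb'): parent n15 fail=1; on 'b' 1 → fail=15;  out ∅∪∅=∅
  n19('abb'): parent n18 fail=1; on 'b' 1 → fail=15;  out ∅∪∅=∅
  n23('ccc'): parent n22 fail=21; on 'c' 21 → fail=22;  out ∅∪∅=∅
  n4('bccc'): parent n3 fail=22; on 'c' 22 → fail=23;  out ∅∪∅=∅
  n8('bacb'): parent n7 fail=21; on 'b' 21→0 → fail=1;  out ∅∪∅=∅
  n13('aaca'): parent n12 fail=21; on 'a' 21→0 → fail=10;  out ∅∪∅=∅
  n17('bbba'): parent n16 fail=15; on 'a' 15→1 → fail=6;  out {3}∪∅={3}
  n20('abbb'): parent n19 fail=15; on 'b' 15 → fail=16;  out {4}∪∅={4}
  n24('cccc'): parent n23 fail=22; on 'c' 22 → fail=23;  out {5}∪∅={5}
  n5('bcccc'): parent n4 fail=23; on 'c' 23 → fail=24;  out {0}∪{5}={0,5}
  n9('bacba'): parent n8 fail=1; on 'a' 1 → fail=6;  out {1}∪∅={1}
  n14('aacab'): parent n13 fail=10; on 'b' 10 → fail=18;  out {2}∪∅={2}

Text stream:
[0] read 'b'  n0⇒n1
[1] read 'a'  n1⇒n6
[2] read 'a'  n6⇒n11 (via fail)
[3] read 'c'  n11⇒n12
[4] read 'a'  n12⇒n13
[5] read 'b'  n13⇒n14  ** P2@[1:5]
[6] read 'c'  n14⇒n2 (via fail)
[7] read 'a'  n2⇒n10 (via fail)
[8] read 'a'  n10⇒n11
[9] read 'b'  n11⇒n18 (via fail)
[10] read 'c'  n18⇒n2 (via fail)
[11] read 'c'  n2⇒n3
[12] read 'c'  n3⇒n4
[13] read 'c'  n4⇒n5  ** P0@[9:13],P5@[10:13]
[14] read 'a'  n5⇒n10 (via fail)
[15] read 'b'  n10⇒n18
[16] read 'c'  n18⇒n2 (via fail)
[17] read 'c'  n2⇒n3
[18] read 'c'  n3⇒n4
[19] read 'c'  n4⇒n5  ** P0@[15:19],P5@[16:19]
[20] read 'b'  n5⇒n1 (via fail)
[21] read 'a'  n1⇒n6
[22] read 'b'  n6⇒n18 (via fail)
[23] read 'b'  n18⇒n19
[24] read 'b'  n19⇒n20  ** P4@[21:24]
[25] read 'a'  n20⇒n17 (via fail)  ** P3@[22:25]
[26] read 'b'  n17⇒n18 (via fail)
[27] read 'a'  n18⇒n6 (via fail)
[28] read 'c'  n6⇒n7
[29] read 'b'  n7⇒n8
[30] read 'a'  n8⇒n9  ** P1@[26:30]
[31] read 'a'  n9⇒n11 (via fail)
[32] read 'a'  n11⇒n11 (via fail)
[33] read 'c'  n11⇒n12
[34] read 'a'  n12⇒n13
[35] read 'b'  n13⇒n14  ** P2@[31:35]
[36] read 'b'  n14⇒n19 (via fail)
[37] read 'b'  n19⇒n20  ** P4@[34:37]

Result: [[5,2],[13,0],[13,5],[19,0],[19,5],[24,4],[25,3],[30,1],[35,2],[37,4]]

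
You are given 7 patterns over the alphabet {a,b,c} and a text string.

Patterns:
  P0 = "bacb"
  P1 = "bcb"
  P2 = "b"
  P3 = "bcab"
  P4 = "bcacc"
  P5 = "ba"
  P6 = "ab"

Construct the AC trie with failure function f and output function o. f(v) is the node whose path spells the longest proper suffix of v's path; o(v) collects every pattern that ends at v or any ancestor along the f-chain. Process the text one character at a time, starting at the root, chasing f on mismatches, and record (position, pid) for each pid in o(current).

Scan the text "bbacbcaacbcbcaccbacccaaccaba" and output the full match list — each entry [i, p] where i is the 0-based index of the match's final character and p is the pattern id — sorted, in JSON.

Build automaton:
Trie (insert patterns):
  n0 'ε': a→11 b→1
  n1 'b': a→2 c→5  [P2 ends]
  n2 'ba': c→3  [P5 ends]
  n3 'bac': b→4
  n4 'bacb': ·  [P0 ends]
  n5 'bc': a→7 b→6
  n6 'bcb': ·  [P1 ends]
  n7 'bca': b→8 c→9
  n8 'bcab': ·  [P3 ends]
  n9 'bcac': c→10
  n10 'bcacc': ·  [P4 ends]
  n11 'a': b→12
  n12 'ab': ·  [P6 ends]

BFS fail/out derivation:
  fail(1) 'b': from fail(0)=0 chase 'b': 0 ⇒ 0;  out={2}∪out(0)={2}
  fail(11) 'a': from fail(0)=0 chase 'a': 0 ⇒ 0;  out=∅∪out(0)=∅
  fail(2) 'ba': from fail(1)=0 chase 'a': 0 ⇒ 11;  out={5}∪out(11)={5}
  fail(5) 'bc': from fail(1)=0 chase 'c': 0 ⇒ 0;  out=∅∪out(0)=∅
  fail(12) 'ab': from fail(11)=0 chase 'b': 0 ⇒ 1;  out={6}∪out(1)={2,6}
  fail(3) 'bac': from fail(2)=11 chase 'c': 11→0 ⇒ 0;  out=∅∪out(0)=∅
  fail(6) 'bcb': from fail(5)=0 chase 'b': 0 ⇒ 1;  out={1}∪out(1)={1,2}
  fail(7) 'bca': from fail(5)=0 chase 'a': 0 ⇒ 11;  out=∅∪out(11)=∅
  fail(4) 'bacb': from fail(3)=0 chase 'b': 0 ⇒ 1;  out={0}∪out(1)={0,2}
  fail(8) 'bcab': from fail(7)=11 chase 'b': 11 ⇒ 12;  out={3}∪out(12)={2,3,6}
  fail(9) 'bcac': from fail(7)=11 chase 'c': 11→0 ⇒ 0;  out=∅∪out(0)=∅
  fail(10) 'bcacc': from fail(9)=0 chase 'c': 0 ⇒ 0;  out={4}∪out(0)={4}

Scan:
i=0 'b': node 0→1  → match P2@[0:0]
i=1 'b': node 1→1 ·f  → match P2@[1:1]
i=2 'a': node 1→2  → match P5@[1:2]
i=3 'c': node 2→3
i=4 'b': node 3→4  → match P0@[1:4],P2@[4:4]
i=5 'c': node 4→5 ·f
i=6 'a': node 5→7
i=7 'a': node 7→11 ·f
i=8 'c': node 11→0 ·f
i=9 'b': node 0→1  → match P2@[9:9]
i=10 'c': node 1→5
i=11 'b': node 5→6  → match P1@[9:11],P2@[11:11]
i=12 'c': node 6→5 ·f
i=13 'a': node 5→7
i=14 'c': node 7→9
i=15 'c': node 9→10  → match P4@[11:15]
i=16 'b': node 10→1 ·f  → match P2@[16:16]
i=17 'a': node 1→2  → match P5@[16:17]
i=18 'c': node 2→3
i=19 'c': node 3→0 ·f
i=20 'c': node 0→0
i=21 'a': node 0→11
i=22 'a': node 11→11 ·f
i=23 'c': node 11→0 ·f
i=24 'c': node 0→0
i=25 'a': node 0→11
i=26 'b': node 11→12  → match P2@[26:26],P6@[25:26]
i=27 'a': node 12→2 ·f  → match P5@[26:27]

Result: [[0,2],[1,2],[2,5],[4,0],[4,2],[9,2],[11,1],[11,2],[15,4],[16,2],[17,5],[26,2],[26,6],[27,5]]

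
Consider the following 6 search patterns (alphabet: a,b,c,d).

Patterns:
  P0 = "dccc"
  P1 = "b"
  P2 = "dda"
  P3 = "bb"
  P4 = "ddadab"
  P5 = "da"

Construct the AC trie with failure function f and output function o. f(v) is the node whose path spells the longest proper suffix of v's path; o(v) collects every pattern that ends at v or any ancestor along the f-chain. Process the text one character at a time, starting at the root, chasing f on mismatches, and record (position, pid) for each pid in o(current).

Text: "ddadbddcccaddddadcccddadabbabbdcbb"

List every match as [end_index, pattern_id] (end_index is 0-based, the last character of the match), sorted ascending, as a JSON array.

Construct AC machine:
Trie nodes:
  n0 'ε': b→5 d→1
  n1 'd': a→12 c→2 d→6
  n2 'dc': c→3
  n3 'dcc': c→4
  n4 'dccc': ·  ←P0
  n5 'b': b→8  ←P1
  n6 'dd': a→7
  n7 'dda': d→9  ←P2
  n8 'bb': ·  ←P3
  n9 'ddad': a→10
  n10 'ddada': b→11
  n11 'ddadab': ·  ←P4
  n12 'da': ·  ←P5

Failure links (BFS by depth):
  fail(1) 'd': from fail(0)=0 chase 'd': 0 ⇒ 0;  out=∅∪out(0)=∅
  fail(5) 'b': from fail(0)=0 chase 'b': 0 ⇒ 0;  out={1}∪out(0)={1}
  fail(2) 'dc': from fail(1)=0 chase 'c': 0 ⇒ 0;  out=∅∪out(0)=∅
  fail(6) 'dd': from fail(1)=0 chase 'd': 0 ⇒ 1;  out=∅∪out(1)=∅
  fail(8) 'bb': from fail(5)=0 chase 'b': 0 ⇒ 5;  out={3}∪out(5)={1,3}
  fail(12) 'da': from fail(1)=0 chase 'a': 0 ⇒ 0;  out={5}∪out(0)={5}
  fail(3) 'dcc': from fail(2)=0 chase 'c': 0 ⇒ 0;  out=∅∪out(0)=∅
  fail(7) 'dda': from fail(6)=1 chase 'a': 1 ⇒ 12;  out={2}∪out(12)={2,5}
  fail(4) 'dccc': from fail(3)=0 chase 'c': 0 ⇒ 0;  out={0}∪out(0)={0}
  fail(9) 'ddad': from fail(7)=12 chase 'd': 12→0 ⇒ 1;  out=∅∪out(1)=∅
  fail(10) 'ddada': from fail(9)=1 chase 'a': 1 ⇒ 12;  out=∅∪out(12)={5}
  fail(11) 'ddadab': from fail(10)=12 chase 'b': 12→0 ⇒ 5;  out={4}∪out(5)={1,4}

Run:
i=0 'd': node 0→1
i=1 'd': node 1→6
i=2 'a': node 6→7  ** P2@[0:2],P5@[1:2]
i=3 'd': node 7→9
i=4 'b': node 9→5 ·f  ** P1@[4:4]
i=5 'd': node 5→1 ·f
i=6 'd': node 1→6
i=7 'c': node 6→2 ·f
i=8 'c': node 2→3
i=9 'c': node 3→4  ** P0@[6:9]
i=10 'a': node 4→0 ·f
i=11 'd': node 0→1
i=12 'd': node 1→6
i=13 'd': node 6→6 ·f
i=14 'd': node 6→6 ·f
i=15 'a': node 6→7  ** P2@[13:15],P5@[14:15]
i=16 'd': node 7→9
i=17 'c': node 9→2 ·f
i=18 'c': node 2→3
i=19 'c': node 3→4  ** P0@[16:19]
i=20 'd': node 4→1 ·f
i=21 'd': node 1→6
i=22 'a': node 6→7  ** P2@[20:22],P5@[21:22]
i=23 'd': node 7→9
i=24 'a': node 9→10  ** P5@[23:24]
i=25 'b': node 10→11  ** P1@[25:25],P4@[20:25]
i=26 'b': node 11→8 ·f  ** P1@[26:26],P3@[25:26]
i=27 'a': node 8→0 ·f
i=28 'b': node 0→5  ** P1@[28:28]
i=29 'b': node 5→8  ** P1@[29:29],P3@[28:29]
i=30 'd': node 8→1 ·f
i=31 'c': node 1→2
i=32 'b': node 2→5 ·f  ** P1@[32:32]
i=33 'b': node 5→8  ** P1@[33:33],P3@[32:33]

All matches (sorted): [[2,2],[2,5],[4,1],[9,0],[15,2],[15,5],[19,0],[22,2],[22,5],[24,5],[25,1],[25,4],[26,1],[26,3],[28,1],[29,1],[29,3],[32,1],[33,1],[33,3]]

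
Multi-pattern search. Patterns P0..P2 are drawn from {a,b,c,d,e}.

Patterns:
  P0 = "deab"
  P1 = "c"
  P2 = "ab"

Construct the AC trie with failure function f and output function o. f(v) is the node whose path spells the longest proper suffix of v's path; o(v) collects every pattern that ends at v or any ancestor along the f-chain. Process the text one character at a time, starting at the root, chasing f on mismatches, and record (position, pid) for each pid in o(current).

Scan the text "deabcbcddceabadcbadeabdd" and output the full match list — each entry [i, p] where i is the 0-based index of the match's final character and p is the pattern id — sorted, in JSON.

Construct AC machine:
Trie (insert patterns):
  0='ε' goto a→6 c→5 d→1
  1='d' goto e→2
  2='de' goto a→3
  3='dea' goto b→4
  4='deab' goto ·  ←P0
  5='c' goto ·  ←P1
  6='a' goto b→7
  7='ab' goto ·  ←P2

BFS fail/out derivation:
  fail(1) 'd': from fail(0)=0 chase 'd': 0 ⇒ 0;  out=∅∪out(0)=∅
  fail(5) 'c': from fail(0)=0 chase 'c': 0 ⇒ 0;  out={1}∪out(0)={1}
  fail(6) 'a': from fail(0)=0 chase 'a': 0 ⇒ 0;  out=∅∪out(0)=∅
  fail(2) 'de': from fail(1)=0 chase 'e': 0 ⇒ 0;  out=∅∪out(0)=∅
  fail(7) 'ab': from fail(6)=0 chase 'b': 0 ⇒ 0;  out={2}∪out(0)={2}
  fail(3) 'dea': from fail(2)=0 chase 'a': 0 ⇒ 6;  out=∅∪out(6)=∅
  fail(4) 'deab': from fail(3)=6 chase 'b': 6 ⇒ 7;  out={0}∪out(7)={0,2}

Run:
[0] read 'd'  n0⇒n1
[1] read 'e'  n1⇒n2
[2] read 'a'  n2⇒n3
[3] read 'b'  n3⇒n4  → match P0@[0:3],P2@[2:3]
[4] read 'c'  n4⇒n5 ·f  → match P1@[4:4]
[5] read 'b'  n5⇒n0 ·f
[6] read 'c'  n0⇒n5  → match P1@[6:6]
[7] read 'd'  n5⇒n1 ·f
[8] read 'd'  n1⇒n1 ·f
[9] read 'c'  n1⇒n5 ·f  → match P1@[9:9]
[10] read 'e'  n5⇒n0 ·f
[11] read 'a'  n0⇒n6
[12] read 'b'  n6⇒n7  → match P2@[11:12]
[13] read 'a'  n7⇒n6 ·f
[14] read 'd'  n6⇒n1 ·f
[15] read 'c'  n1⇒n5 ·f  → match P1@[15:15]
[16] read 'b'  n5⇒n0 ·f
[17] read 'a'  n0⇒n6
[18] read 'd'  n6⇒n1 ·f
[19] read 'e'  n1⇒n2
[20] read 'a'  n2⇒n3
[21] read 'b'  n3⇒n4  → match P0@[18:21],P2@[20:21]
[22] read 'd'  n4⇒n1 ·f
[23] read 'd'  n1⇒n1 ·f

Result: [[3,0],[3,2],[4,1],[6,1],[9,1],[12,2],[15,1],[21,0],[21,2]]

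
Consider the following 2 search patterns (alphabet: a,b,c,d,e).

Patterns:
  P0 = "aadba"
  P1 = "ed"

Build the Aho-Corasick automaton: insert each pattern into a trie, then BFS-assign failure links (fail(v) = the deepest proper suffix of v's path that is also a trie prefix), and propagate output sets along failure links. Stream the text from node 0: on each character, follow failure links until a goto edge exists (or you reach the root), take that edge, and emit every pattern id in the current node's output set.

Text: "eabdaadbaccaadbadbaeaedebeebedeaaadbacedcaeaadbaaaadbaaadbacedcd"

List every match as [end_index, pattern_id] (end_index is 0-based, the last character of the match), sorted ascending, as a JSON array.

Build automaton:
Trie nodes:
  n0 'ε': a→1 e→6
  n1 'a': a→2
  n2 'aa': d→3
  n3 'aad': b→4
  n4 'aadb': a→5
  n5 'aadba': ·  [P0 ends]
  n6 'e': d→7
  n7 'ed': ·  [P1 ends]

Failure links (BFS by depth):
  fail(1) 'a': from fail(0)=0 chase 'a': 0 ⇒ 0;  out=∅∪out(0)=∅
  fail(6) 'e': from fail(0)=0 chase 'e': 0 ⇒ 0;  out=∅∪out(0)=∅
  fail(2) 'aa': from fail(1)=0 chase 'a': 0 ⇒ 1;  out=∅∪out(1)=∅
  fail(7) 'ed': from fail(6)=0 chase 'd': 0 ⇒ 0;  out={1}∪out(0)={1}
  fail(3) 'aad': from fail(2)=1 chase 'd': 1→0 ⇒ 0;  out=∅∪out(0)=∅
  fail(4) 'aadb': from fail(3)=0 chase 'b': 0 ⇒ 0;  out=∅∪out(0)=∅
  fail(5) 'aadba': from fail(4)=0 chase 'a': 0 ⇒ 1;  out={0}∪out(1)={0}

Scan:
[0] read 'e'  n0⇒n6
[1] read 'a'  n6⇒n1 ·f
[2] read 'b'  n1⇒n0 ·f
[3] read 'd'  n0⇒n0
[4] read 'a'  n0⇒n1
[5] read 'a'  n1⇒n2
[6] read 'd'  n2⇒n3
[7] read 'b'  n3⇒n4
[8] read 'a'  n4⇒n5  ** P0@[4:8]
[9] read 'c'  n5⇒n0 ·f
[10] read 'c'  n0⇒n0
[11] read 'a'  n0⇒n1
[12] read 'a'  n1⇒n2
[13] read 'd'  n2⇒n3
[14] read 'b'  n3⇒n4
[15] read 'a'  n4⇒n5  ** P0@[11:15]
[16] read 'd'  n5⇒n0 ·f
[17] read 'b'  n0⇒n0
[18] read 'a'  n0⇒n1
[19] read 'e'  n1⇒n6 ·f
[20] read 'a'  n6⇒n1 ·f
[21] read 'e'  n1⇒n6 ·f
[22] read 'd'  n6⇒n7  ** P1@[21:22]
[23] read 'e'  n7⇒n6 ·f
[24] read 'b'  n6⇒n0 ·f
[25] read 'e'  n0⇒n6
[26] read 'e'  n6⇒n6 ·f
[27] read 'b'  n6⇒n0 ·f
[28] read 'e'  n0⇒n6
[29] read 'd'  n6⇒n7  ** P1@[28:29]
[30] read 'e'  n7⇒n6 ·f
[31] read 'a'  n6⇒n1 ·f
[32] read 'a'  n1⇒n2
[33] read 'a'  n2⇒n2 ·f
[34] read 'd'  n2⇒n3
[35] read 'b'  n3⇒n4
[36] read 'a'  n4⇒n5  ** P0@[32:36]
[37] read 'c'  n5⇒n0 ·f
[38] read 'e'  n0⇒n6
[39] read 'd'  n6⇒n7  ** P1@[38:39]
[40] read 'c'  n7⇒n0 ·f
[41] read 'a'  n0⇒n1
[42] read 'e'  n1⇒n6 ·f
[43] read 'a'  n6⇒n1 ·f
[44] read 'a'  n1⇒n2
[45] read 'd'  n2⇒n3
[46] read 'b'  n3⇒n4
[47] read 'a'  n4⇒n5  ** P0@[43:47]
[48] read 'a'  n5⇒n2 ·f
[49] read 'a'  n2⇒n2 ·f
[50] read 'a'  n2⇒n2 ·f
[51] read 'd'  n2⇒n3
[52] read 'b'  n3⇒n4
[53] read 'a'  n4⇒n5  ** P0@[49:53]
[54] read 'a'  n5⇒n2 ·f
[55] read 'a'  n2⇒n2 ·f
[56] read 'd'  n2⇒n3
[57] read 'b'  n3⇒n4
[58] read 'a'  n4⇒n5  ** P0@[54:58]
[59] read 'c'  n5⇒n0 ·f
[60] read 'e'  n0⇒n6
[61] read 'd'  n6⇒n7  ** P1@[60:61]
[62] read 'c'  n7⇒n0 ·f
[63] read 'd'  n0⇒n0

Result: [[8,0],[15,0],[22,1],[29,1],[36,0],[39,1],[47,0],[53,0],[58,0],[61,1]]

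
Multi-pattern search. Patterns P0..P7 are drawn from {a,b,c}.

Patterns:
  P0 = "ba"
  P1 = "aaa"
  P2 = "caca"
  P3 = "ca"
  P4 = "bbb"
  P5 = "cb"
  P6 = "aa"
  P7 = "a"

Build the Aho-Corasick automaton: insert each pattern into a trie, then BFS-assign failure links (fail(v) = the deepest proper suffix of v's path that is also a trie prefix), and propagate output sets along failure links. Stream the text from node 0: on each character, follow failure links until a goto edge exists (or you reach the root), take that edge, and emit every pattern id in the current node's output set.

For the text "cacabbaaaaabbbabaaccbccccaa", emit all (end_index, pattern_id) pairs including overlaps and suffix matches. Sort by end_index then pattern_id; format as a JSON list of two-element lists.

Construct AC machine:
Trie nodes:
  0='ε' goto a→3 b→1 c→6
  1='b' goto a→2 b→10
  2='ba' goto ·  [P0 ends]
  3='a' goto a→4  [P7 ends]
  4='aa' goto a→5  [P6 ends]
  5='aaa' goto ·  [P1 ends]
  6='c' goto a→7 b→12
  7='ca' goto c→8  [P3 ends]
  8='cac' goto a→9
  9='caca' goto ·  [P2 ends]
  10='bb' goto b→11
  11='bbb' goto ·  [P4 ends]
  12='cb' goto ·  [P5 ends]

BFS fail/out derivation:
  n1('b'): parent n0 fail=0; on 'b' 0 → fail=0;  out ∅∪∅=∅
  n3('a'): parent n0 fail=0; on 'a' 0 → fail=0;  out {7}∪∅={7}
  n6('c'): parent n0 fail=0; on 'c' 0 → fail=0;  out ∅∪∅=∅
  n2('ba'): parent n1 fail=0; on 'a' 0 → fail=3;  out {0}∪{7}={0,7}
  n4('aa'): parent n3 fail=0; on 'a' 0 → fail=3;  out {6}∪{7}={6,7}
  n7('ca'): parent n6 fail=0; on 'a' 0 → fail=3;  out {3}∪{7}={3,7}
  n10('bb'): parent n1 fail=0; on 'b' 0 → fail=1;  out ∅∪∅=∅
  n12('cb'): parent n6 fail=0; on 'b' 0 → fail=1;  out {5}∪∅={5}
  n5('aaa'): parent n4 fail=3; on 'a' 3 → fail=4;  out {1}∪{6,7}={1,6,7}
  n8('cac'): parent n7 fail=3; on 'c' 3→0 → fail=6;  out ∅∪∅=∅
  n11('bbb'): parent n10 fail=1; on 'b' 1 → fail=10;  out {4}∪∅={4}
  n9('caca'): parent n8 fail=6; on 'a' 6 → fail=7;  out {2}∪{3,7}={2,3,7}

Scan:
pos 0 'c': at 6
pos 1 'a': at 7  emit P3@[0:1],P7@[1:1]
pos 2 'c': at 8
pos 3 'a': at 9  emit P2@[0:3],P3@[2:3],P7@[3:3]
pos 4 'b': at 1 ·f
pos 5 'b': at 10
pos 6 'a': at 2 ·f  emit P0@[5:6],P7@[6:6]
pos 7 'a': at 4 ·f  emit P6@[6:7],P7@[7:7]
pos 8 'a': at 5  emit P1@[6:8],P6@[7:8],P7@[8:8]
pos 9 'a': at 5 ·f  emit P1@[7:9],P6@[8:9],P7@[9:9]
pos 10 'a': at 5 ·f  emit P1@[8:10],P6@[9:10],P7@[10:10]
pos 11 'b': at 1 ·f
pos 12 'b': at 10
pos 13 'b': at 11  emit P4@[11:13]
pos 14 'a': at 2 ·f  emit P0@[13:14],P7@[14:14]
pos 15 'b': at 1 ·f
pos 16 'a': at 2  emit P0@[15:16],P7@[16:16]
pos 17 'a': at 4 ·f  emit P6@[16:17],P7@[17:17]
pos 18 'c': at 6 ·f
pos 19 'c': at 6 ·f
pos 20 'b': at 12  emit P5@[19:20]
pos 21 'c': at 6 ·f
pos 22 'c': at 6 ·f
pos 23 'c': at 6 ·f
pos 24 'c': at 6 ·f
pos 25 'a': at 7  emit P3@[24:25],P7@[25:25]
pos 26 'a': at 4 ·f  emit P6@[25:26],P7@[26:26]

Matches: [[1,3],[1,7],[3,2],[3,3],[3,7],[6,0],[6,7],[7,6],[7,7],[8,1],[8,6],[8,7],[9,1],[9,6],[9,7],[10,1],[10,6],[10,7],[13,4],[14,0],[14,7],[16,0],[16,7],[17,6],[17,7],[20,5],[25,3],[25,7],[26,6],[26,7]]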